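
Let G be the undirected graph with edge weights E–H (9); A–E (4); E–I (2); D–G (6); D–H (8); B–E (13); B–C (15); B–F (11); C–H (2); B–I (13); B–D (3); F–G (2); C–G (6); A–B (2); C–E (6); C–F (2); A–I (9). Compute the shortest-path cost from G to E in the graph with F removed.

12

Comparing a few candidate routes:
G→D→B→A→I→E: 6 + 3 + 2 + 9 + 2 = 22
G→D→B→E: 6 + 3 + 13 = 22
G→D→B→A→E: 6 + 3 + 2 + 4 = 15
G→C→H→E: 6 + 2 + 9 = 17
G→C→E: 6 + 6 = 12
Best route has total 12.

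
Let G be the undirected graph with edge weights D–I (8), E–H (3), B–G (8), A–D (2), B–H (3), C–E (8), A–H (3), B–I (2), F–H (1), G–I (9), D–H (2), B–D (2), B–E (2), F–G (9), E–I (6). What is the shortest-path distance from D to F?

A few of the D→F routes:
D → H → F: 2 + 1 = 3
D → B → H → F: 2 + 3 + 1 = 6
D → A → H → F: 2 + 3 + 1 = 6
Shortest: 3.

3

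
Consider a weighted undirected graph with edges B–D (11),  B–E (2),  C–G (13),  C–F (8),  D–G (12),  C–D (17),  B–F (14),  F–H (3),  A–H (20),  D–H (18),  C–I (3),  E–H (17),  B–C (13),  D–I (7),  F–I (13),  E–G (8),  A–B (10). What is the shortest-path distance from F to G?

Checking several routes:
F → B → E → G: 14 + 2 + 8 = 24
F → C → G: 8 + 13 = 21
F → C → I → D → G: 8 + 3 + 7 + 12 = 30
F → I → C → G: 13 + 3 + 13 = 29
F → C → B → E → G: 8 + 13 + 2 + 8 = 31
F → H → E → G: 3 + 17 + 8 = 28
The minimum is 21.

21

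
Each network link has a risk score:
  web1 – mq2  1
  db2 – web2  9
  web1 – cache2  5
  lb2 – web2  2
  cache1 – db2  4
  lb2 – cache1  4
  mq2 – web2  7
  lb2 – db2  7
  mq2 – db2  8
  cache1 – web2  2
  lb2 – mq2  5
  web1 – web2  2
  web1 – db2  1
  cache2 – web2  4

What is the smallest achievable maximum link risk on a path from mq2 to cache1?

2

Some routes from mq2 to cache1:
mq2→web1→cache2→web2→lb2→cache1: max(1, 5, 4, 2, 4) = 5
mq2→web1→web2→lb2→cache1: max(1, 2, 2, 4) = 4
mq2→web1→cache2→web2→cache1: max(1, 5, 4, 2) = 5
mq2→web1→web2→cache1: max(1, 2, 2) = 2
mq2→web1→db2→cache1: max(1, 1, 4) = 4
Smallest bottleneck: 2.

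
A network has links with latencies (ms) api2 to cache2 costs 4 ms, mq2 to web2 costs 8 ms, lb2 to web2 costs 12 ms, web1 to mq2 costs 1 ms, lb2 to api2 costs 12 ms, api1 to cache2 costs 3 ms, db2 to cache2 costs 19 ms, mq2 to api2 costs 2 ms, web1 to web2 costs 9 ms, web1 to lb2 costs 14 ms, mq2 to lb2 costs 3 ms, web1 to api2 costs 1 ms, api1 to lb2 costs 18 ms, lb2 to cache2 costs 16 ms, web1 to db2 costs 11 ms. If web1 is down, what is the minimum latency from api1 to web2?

Comparing a few candidate routes:
api1-cache2-api2-mq2-web2: 3 + 4 + 2 + 8 = 17
api1-cache2-api2-mq2-lb2-web2: 3 + 4 + 2 + 3 + 12 = 24
api1-lb2-web2: 18 + 12 = 30
api1-cache2-lb2-mq2-web2: 3 + 16 + 3 + 8 = 30
api1-lb2-mq2-web2: 18 + 3 + 8 = 29
The minimum is 17 ms.

17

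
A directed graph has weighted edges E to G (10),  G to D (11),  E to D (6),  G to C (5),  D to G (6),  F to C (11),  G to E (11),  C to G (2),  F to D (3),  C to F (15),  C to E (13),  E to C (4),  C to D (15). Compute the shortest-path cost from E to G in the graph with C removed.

Paths from E to G avoiding C:
E - D - G: 6 + 6 = 12
E - G: 10
The minimum is 10.

10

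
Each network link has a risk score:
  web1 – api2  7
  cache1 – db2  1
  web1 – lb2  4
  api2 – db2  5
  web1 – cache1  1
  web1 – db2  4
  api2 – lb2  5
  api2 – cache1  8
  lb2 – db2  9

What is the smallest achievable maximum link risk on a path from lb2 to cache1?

4

A few of the lb2→cache1 routes:
lb2-web1-db2-cache1: max(4, 4, 1) = 4
lb2-web1-cache1: max(4, 1) = 4
lb2-api2-db2-cache1: max(5, 5, 1) = 5
lb2-api2-db2-web1-cache1: max(5, 5, 4, 1) = 5
lb2-web1-api2-db2-cache1: max(4, 7, 5, 1) = 7
The minimum achievable maximum is 4.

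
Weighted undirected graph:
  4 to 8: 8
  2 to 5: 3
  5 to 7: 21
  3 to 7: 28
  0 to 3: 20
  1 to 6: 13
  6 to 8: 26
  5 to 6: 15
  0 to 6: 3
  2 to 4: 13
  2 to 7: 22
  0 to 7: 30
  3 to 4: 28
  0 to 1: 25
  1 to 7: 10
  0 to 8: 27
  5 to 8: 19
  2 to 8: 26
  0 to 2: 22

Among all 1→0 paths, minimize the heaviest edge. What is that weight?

13

Some routes from 1 to 0:
1-6-5-2-0: max(13, 15, 3, 22) = 22
1-7-5-6-0: max(10, 21, 15, 3) = 21
1-6-5-7-2-0: max(13, 15, 21, 22, 22) = 22
1-6-5-8-4-2-0: max(13, 15, 19, 8, 13, 22) = 22
1-6-0: max(13, 3) = 13
Best route has worst link 13.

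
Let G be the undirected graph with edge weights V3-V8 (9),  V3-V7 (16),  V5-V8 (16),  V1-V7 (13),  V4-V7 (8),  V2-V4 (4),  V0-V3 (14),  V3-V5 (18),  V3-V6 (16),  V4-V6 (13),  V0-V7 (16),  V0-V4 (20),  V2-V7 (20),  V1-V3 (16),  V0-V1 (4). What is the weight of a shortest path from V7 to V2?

Checking several routes:
V7 → V0 → V4 → V2: 16 + 20 + 4 = 40
V7 → V1 → V0 → V4 → V2: 13 + 4 + 20 + 4 = 41
V7 → V2: 20
V7 → V3 → V6 → V4 → V2: 16 + 16 + 13 + 4 = 49
V7 → V4 → V2: 8 + 4 = 12
V7 → V3 → V0 → V4 → V2: 16 + 14 + 20 + 4 = 54
Best route has total 12.

12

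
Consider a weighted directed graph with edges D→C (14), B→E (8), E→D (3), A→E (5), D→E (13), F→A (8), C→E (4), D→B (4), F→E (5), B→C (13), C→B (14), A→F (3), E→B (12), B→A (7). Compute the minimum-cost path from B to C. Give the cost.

13

A few of the B→C routes:
B → E → D → C: 8 + 3 + 14 = 25
B → A → E → D → C: 7 + 5 + 3 + 14 = 29
B → C: 13
The minimum is 13.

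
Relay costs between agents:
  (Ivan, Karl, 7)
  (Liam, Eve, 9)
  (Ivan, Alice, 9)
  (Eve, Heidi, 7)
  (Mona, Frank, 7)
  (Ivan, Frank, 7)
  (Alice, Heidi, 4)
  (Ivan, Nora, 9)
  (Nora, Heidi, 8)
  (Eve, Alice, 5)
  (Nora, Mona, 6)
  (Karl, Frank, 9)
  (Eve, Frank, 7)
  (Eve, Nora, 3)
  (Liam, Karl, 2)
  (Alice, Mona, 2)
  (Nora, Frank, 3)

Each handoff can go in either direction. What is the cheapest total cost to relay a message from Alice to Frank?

9

A few of the Alice→Frank routes:
Alice-Eve-Nora-Frank: 5 + 3 + 3 = 11
Alice-Heidi-Nora-Frank: 4 + 8 + 3 = 15
Alice-Mona-Frank: 2 + 7 = 9
Alice-Mona-Nora-Frank: 2 + 6 + 3 = 11
Alice-Eve-Frank: 5 + 7 = 12
Shortest: 9.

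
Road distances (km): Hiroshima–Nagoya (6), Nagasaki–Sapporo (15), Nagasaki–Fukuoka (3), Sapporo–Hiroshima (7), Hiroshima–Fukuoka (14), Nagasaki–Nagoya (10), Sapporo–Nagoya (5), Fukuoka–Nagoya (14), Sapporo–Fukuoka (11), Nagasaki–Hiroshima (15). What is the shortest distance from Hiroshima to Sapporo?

A few of the Hiroshima→Sapporo routes:
Hiroshima → Fukuoka → Sapporo: 14 + 11 = 25
Hiroshima → Nagoya → Sapporo: 6 + 5 = 11
Hiroshima → Sapporo: 7
Best route has total 7 km.

7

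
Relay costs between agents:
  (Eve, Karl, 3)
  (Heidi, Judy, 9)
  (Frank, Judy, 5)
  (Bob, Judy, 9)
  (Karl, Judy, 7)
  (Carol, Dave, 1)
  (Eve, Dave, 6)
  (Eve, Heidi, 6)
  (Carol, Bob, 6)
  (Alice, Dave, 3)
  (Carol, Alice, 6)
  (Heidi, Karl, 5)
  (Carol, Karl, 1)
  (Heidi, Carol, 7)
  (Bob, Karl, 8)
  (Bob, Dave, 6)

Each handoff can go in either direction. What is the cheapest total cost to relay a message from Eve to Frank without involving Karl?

20

A few of the Eve→Frank routes:
Eve→Dave→Carol→Bob→Judy→Frank: 6 + 1 + 6 + 9 + 5 = 27
Eve→Heidi→Judy→Frank: 6 + 9 + 5 = 20
Eve→Dave→Carol→Heidi→Judy→Frank: 6 + 1 + 7 + 9 + 5 = 28
Eve→Dave→Bob→Judy→Frank: 6 + 6 + 9 + 5 = 26
The minimum is 20.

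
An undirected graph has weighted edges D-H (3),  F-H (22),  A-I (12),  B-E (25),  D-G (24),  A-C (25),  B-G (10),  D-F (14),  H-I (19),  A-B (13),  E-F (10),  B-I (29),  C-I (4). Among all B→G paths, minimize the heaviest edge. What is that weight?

10

A few of the B→G routes:
B-E-F-D-G: max(25, 10, 14, 24) = 25
B-G: max(10) = 10
B-A-I-H-D-G: max(13, 12, 19, 3, 24) = 24
B-A-I-H-F-D-G: max(13, 12, 19, 22, 14, 24) = 24
B-E-F-H-D-G: max(25, 10, 22, 3, 24) = 25
Smallest bottleneck: 10.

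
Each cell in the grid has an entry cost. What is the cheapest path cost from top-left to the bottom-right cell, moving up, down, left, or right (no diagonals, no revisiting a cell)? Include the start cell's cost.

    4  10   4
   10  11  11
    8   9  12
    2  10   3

Cheapest: (0,0) -> (1,0) -> (2,0) -> (3,0) -> (3,1) -> (3,2)
  4 + 10 + 8 + 2 + 10 + 3 = 37

37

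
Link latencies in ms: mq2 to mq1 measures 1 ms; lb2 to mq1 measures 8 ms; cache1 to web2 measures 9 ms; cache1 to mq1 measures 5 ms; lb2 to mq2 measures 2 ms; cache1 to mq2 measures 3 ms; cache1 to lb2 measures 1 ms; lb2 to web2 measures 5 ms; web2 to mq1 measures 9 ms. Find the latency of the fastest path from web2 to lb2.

Checking several routes:
web2 -> mq1 -> mq2 -> lb2: 9 + 1 + 2 = 12
web2 -> lb2: 5
web2 -> cache1 -> lb2: 9 + 1 = 10
Shortest: 5 ms.

5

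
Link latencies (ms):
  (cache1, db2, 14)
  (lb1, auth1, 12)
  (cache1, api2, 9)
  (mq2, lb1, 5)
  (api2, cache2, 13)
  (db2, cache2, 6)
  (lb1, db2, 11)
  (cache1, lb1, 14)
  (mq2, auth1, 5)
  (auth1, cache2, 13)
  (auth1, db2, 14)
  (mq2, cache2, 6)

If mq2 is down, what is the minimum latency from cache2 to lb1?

Some routes from cache2 to lb1 avoiding mq2:
cache2 -> db2 -> auth1 -> lb1: 6 + 14 + 12 = 32
cache2 -> auth1 -> db2 -> lb1: 13 + 14 + 11 = 38
cache2 -> db2 -> lb1: 6 + 11 = 17
cache2 -> auth1 -> lb1: 13 + 12 = 25
cache2 -> api2 -> cache1 -> lb1: 13 + 9 + 14 = 36
cache2 -> db2 -> cache1 -> lb1: 6 + 14 + 14 = 34
Shortest: 17 ms.

17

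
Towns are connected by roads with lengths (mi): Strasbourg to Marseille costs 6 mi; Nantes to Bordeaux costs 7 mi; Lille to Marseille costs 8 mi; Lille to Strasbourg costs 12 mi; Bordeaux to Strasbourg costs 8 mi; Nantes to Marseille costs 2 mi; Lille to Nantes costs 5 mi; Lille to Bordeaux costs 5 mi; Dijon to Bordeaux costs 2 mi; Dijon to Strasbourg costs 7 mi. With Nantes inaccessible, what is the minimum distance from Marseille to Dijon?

13

Checking several routes:
Marseille -> Lille -> Strasbourg -> Dijon: 8 + 12 + 7 = 27
Marseille -> Strasbourg -> Bordeaux -> Dijon: 6 + 8 + 2 = 16
Marseille -> Lille -> Bordeaux -> Dijon: 8 + 5 + 2 = 15
Marseille -> Lille -> Bordeaux -> Strasbourg -> Dijon: 8 + 5 + 8 + 7 = 28
Marseille -> Strasbourg -> Lille -> Bordeaux -> Dijon: 6 + 12 + 5 + 2 = 25
Marseille -> Strasbourg -> Dijon: 6 + 7 = 13
Best route has total 13 mi.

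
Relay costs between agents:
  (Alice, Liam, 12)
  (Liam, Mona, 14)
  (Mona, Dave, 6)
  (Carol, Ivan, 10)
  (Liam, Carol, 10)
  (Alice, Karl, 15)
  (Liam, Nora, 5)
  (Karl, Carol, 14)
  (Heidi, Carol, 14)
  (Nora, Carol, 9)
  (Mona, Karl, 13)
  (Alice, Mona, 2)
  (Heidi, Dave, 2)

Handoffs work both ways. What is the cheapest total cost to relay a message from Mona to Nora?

Some routes from Mona to Nora:
Mona → Karl → Carol → Nora: 13 + 14 + 9 = 36
Mona → Dave → Heidi → Carol → Nora: 6 + 2 + 14 + 9 = 31
Mona → Alice → Liam → Nora: 2 + 12 + 5 = 19
Mona → Alice → Liam → Carol → Nora: 2 + 12 + 10 + 9 = 33
Mona → Liam → Carol → Nora: 14 + 10 + 9 = 33
Mona → Liam → Nora: 14 + 5 = 19
Shortest: 19.

19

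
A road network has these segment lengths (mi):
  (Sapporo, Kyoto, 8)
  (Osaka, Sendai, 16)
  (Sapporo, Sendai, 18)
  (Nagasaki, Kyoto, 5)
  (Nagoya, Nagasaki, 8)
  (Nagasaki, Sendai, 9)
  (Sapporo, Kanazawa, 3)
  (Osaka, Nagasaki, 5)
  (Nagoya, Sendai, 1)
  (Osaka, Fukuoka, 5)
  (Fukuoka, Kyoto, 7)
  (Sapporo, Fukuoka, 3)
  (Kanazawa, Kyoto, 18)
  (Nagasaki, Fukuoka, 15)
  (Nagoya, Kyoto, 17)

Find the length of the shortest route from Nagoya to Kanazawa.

Comparing a few candidate routes:
Nagoya-Sendai-Nagasaki-Kyoto-Sapporo-Kanazawa: 1 + 9 + 5 + 8 + 3 = 26
Nagoya-Sendai-Nagasaki-Osaka-Fukuoka-Sapporo-Kanazawa: 1 + 9 + 5 + 5 + 3 + 3 = 26
Nagoya-Nagasaki-Osaka-Fukuoka-Sapporo-Kanazawa: 8 + 5 + 5 + 3 + 3 = 24
Nagoya-Sendai-Sapporo-Kanazawa: 1 + 18 + 3 = 22
Nagoya-Nagasaki-Kyoto-Sapporo-Kanazawa: 8 + 5 + 8 + 3 = 24
Nagoya-Nagasaki-Kyoto-Fukuoka-Sapporo-Kanazawa: 8 + 5 + 7 + 3 + 3 = 26
Shortest: 22 mi.

22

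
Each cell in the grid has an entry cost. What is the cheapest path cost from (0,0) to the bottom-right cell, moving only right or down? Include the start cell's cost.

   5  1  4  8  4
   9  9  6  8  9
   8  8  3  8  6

33

Best path: (0,0)→(0,1)→(0,2)→(1,2)→(2,2)→(2,3)→(2,4)
Cost: 5 + 1 + 4 + 6 + 3 + 8 + 6 = 33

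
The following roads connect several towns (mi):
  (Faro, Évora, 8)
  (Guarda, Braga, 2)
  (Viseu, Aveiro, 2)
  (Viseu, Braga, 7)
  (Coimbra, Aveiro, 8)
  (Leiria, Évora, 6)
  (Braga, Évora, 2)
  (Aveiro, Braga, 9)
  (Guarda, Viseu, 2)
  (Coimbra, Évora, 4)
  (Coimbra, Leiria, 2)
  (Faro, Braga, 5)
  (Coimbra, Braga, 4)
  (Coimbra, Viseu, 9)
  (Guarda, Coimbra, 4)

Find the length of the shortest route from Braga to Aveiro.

6

Checking several routes:
Braga→Guarda→Viseu→Aveiro: 2 + 2 + 2 = 6
Braga→Coimbra→Guarda→Viseu→Aveiro: 4 + 4 + 2 + 2 = 12
Braga→Viseu→Aveiro: 7 + 2 = 9
Braga→Aveiro: 9
Best route has total 6 mi.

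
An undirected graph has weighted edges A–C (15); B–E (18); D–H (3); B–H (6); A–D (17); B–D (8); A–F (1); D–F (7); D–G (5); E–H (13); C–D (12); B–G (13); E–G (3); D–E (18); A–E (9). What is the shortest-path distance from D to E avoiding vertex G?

Checking several routes:
D→H→E: 3 + 13 = 16
D→A→E: 17 + 9 = 26
D→F→A→E: 7 + 1 + 9 = 17
D→E: 18
Shortest: 16.

16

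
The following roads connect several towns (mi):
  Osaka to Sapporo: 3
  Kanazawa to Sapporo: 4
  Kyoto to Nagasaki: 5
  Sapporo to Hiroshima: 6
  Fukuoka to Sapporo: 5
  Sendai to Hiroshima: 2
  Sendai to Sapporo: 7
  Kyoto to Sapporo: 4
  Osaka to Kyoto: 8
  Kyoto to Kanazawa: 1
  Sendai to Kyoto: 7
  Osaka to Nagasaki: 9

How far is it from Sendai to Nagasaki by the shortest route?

Comparing a few candidate routes:
Sendai→Kyoto→Nagasaki: 7 + 5 = 12
Sendai→Hiroshima→Sapporo→Kyoto→Nagasaki: 2 + 6 + 4 + 5 = 17
Sendai→Sapporo→Kyoto→Nagasaki: 7 + 4 + 5 = 16
Sendai→Sapporo→Kanazawa→Kyoto→Nagasaki: 7 + 4 + 1 + 5 = 17
Best route has total 12 mi.

12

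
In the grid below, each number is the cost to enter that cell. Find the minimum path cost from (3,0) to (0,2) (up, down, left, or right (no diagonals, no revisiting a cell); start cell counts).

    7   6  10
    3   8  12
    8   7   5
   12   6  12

46

Best path: (3,0) (2,0) (1,0) (0,0) (0,1) (0,2)
Cost: 12 + 8 + 3 + 7 + 6 + 10 = 46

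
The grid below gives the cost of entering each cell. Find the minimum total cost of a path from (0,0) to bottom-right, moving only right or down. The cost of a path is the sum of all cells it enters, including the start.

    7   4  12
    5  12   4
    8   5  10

35

Cheapest: [0,0] -> [1,0] -> [2,0] -> [2,1] -> [2,2]
  7 + 5 + 8 + 5 + 10 = 35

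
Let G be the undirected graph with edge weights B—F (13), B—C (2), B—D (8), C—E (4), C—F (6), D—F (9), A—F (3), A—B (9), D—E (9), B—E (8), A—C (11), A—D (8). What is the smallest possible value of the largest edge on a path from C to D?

Checking several routes:
C -> F -> A -> D: max(6, 3, 8) = 8
C -> E -> B -> D: max(4, 8, 8) = 8
C -> B -> D: max(2, 8) = 8
Best route has worst link 8.

8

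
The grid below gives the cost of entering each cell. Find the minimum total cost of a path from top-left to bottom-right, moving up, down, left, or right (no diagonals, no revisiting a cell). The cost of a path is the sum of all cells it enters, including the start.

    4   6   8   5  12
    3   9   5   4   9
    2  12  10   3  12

40

Take r0c0 r1c0 r1c1 r1c2 r1c3 r2c3 r2c4 for a total of 4 + 3 + 9 + 5 + 4 + 3 + 12 = 40.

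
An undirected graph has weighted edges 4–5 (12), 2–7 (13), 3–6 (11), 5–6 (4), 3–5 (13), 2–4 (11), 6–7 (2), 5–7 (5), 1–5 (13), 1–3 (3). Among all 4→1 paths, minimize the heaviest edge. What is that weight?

Checking several routes:
4 - 2 - 7 - 5 - 6 - 3 - 1: max(11, 13, 5, 4, 11, 3) = 13
4 - 5 - 7 - 6 - 3 - 1: max(12, 5, 2, 11, 3) = 12
4 - 5 - 6 - 3 - 1: max(12, 4, 11, 3) = 12
Smallest bottleneck: 12.

12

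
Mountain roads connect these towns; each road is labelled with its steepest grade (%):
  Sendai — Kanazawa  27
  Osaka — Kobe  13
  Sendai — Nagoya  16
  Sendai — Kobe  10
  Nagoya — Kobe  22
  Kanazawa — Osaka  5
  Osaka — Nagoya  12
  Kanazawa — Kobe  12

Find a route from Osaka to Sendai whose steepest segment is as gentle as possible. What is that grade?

A few of the Osaka→Sendai routes:
Osaka→Kobe→Nagoya→Sendai: max(13, 22, 16) = 22
Osaka→Nagoya→Sendai: max(12, 16) = 16
Osaka→Kanazawa→Kobe→Sendai: max(5, 12, 10) = 12
Osaka→Nagoya→Kobe→Sendai: max(12, 22, 10) = 22
Osaka→Kanazawa→Kobe→Nagoya→Sendai: max(5, 12, 22, 16) = 22
Osaka→Kobe→Sendai: max(13, 10) = 13
The minimum achievable maximum is 12%.

12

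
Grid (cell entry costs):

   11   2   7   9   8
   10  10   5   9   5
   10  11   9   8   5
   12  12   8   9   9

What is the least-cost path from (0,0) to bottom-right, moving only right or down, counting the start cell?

53

Path r0c0 -> r0c1 -> r0c2 -> r1c2 -> r1c3 -> r1c4 -> r2c4 -> r3c4: 11 + 2 + 7 + 5 + 9 + 5 + 5 + 9 = 53.
(Top row then right column would cost 56.)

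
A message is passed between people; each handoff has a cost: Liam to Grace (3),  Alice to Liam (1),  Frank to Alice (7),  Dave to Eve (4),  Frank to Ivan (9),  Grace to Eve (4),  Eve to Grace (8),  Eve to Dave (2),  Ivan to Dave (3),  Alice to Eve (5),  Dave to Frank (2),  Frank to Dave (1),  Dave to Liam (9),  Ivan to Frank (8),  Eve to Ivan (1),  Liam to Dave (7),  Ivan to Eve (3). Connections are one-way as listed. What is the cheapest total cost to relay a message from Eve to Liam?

Checking several routes:
Eve→Dave→Frank→Alice→Liam: 2 + 2 + 7 + 1 = 12
Eve→Ivan→Dave→Liam: 1 + 3 + 9 = 13
Eve→Ivan→Dave→Frank→Alice→Liam: 1 + 3 + 2 + 7 + 1 = 14
Eve→Dave→Liam: 2 + 9 = 11
The minimum is 11.

11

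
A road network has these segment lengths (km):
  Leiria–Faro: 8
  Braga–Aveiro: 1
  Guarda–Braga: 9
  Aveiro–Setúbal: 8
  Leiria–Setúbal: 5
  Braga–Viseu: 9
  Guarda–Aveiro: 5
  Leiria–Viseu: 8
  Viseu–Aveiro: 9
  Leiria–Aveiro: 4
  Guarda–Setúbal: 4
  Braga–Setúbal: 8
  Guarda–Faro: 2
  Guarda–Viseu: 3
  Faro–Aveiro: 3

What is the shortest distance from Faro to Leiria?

Some routes from Faro to Leiria:
Faro - Guarda - Braga - Aveiro - Leiria: 2 + 9 + 1 + 4 = 16
Faro - Aveiro - Leiria: 3 + 4 = 7
Faro - Leiria: 8
Faro - Guarda - Aveiro - Leiria: 2 + 5 + 4 = 11
Faro - Guarda - Setúbal - Leiria: 2 + 4 + 5 = 11
Faro - Guarda - Viseu - Leiria: 2 + 3 + 8 = 13
Shortest: 7 km.

7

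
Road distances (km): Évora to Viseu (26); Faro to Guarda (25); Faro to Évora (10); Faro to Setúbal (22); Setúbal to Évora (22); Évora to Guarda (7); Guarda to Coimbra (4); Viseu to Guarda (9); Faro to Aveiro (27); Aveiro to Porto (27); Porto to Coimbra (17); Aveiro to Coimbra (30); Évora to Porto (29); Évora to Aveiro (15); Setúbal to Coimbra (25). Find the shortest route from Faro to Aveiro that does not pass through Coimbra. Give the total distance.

25

Checking several routes:
Faro → Setúbal → Évora → Aveiro: 22 + 22 + 15 = 59
Faro → Guarda → Évora → Aveiro: 25 + 7 + 15 = 47
Faro → Évora → Porto → Aveiro: 10 + 29 + 27 = 66
Faro → Guarda → Viseu → Évora → Aveiro: 25 + 9 + 26 + 15 = 75
Faro → Aveiro: 27
Faro → Évora → Aveiro: 10 + 15 = 25
Best route has total 25 km.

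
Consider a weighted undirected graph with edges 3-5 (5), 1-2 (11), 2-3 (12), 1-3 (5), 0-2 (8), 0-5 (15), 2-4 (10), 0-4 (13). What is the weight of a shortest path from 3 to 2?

Candidate routes:
3 -> 5 -> 0 -> 4 -> 2: 5 + 15 + 13 + 10 = 43
3 -> 2: 12
3 -> 5 -> 0 -> 2: 5 + 15 + 8 = 28
3 -> 1 -> 2: 5 + 11 = 16
Shortest: 12.

12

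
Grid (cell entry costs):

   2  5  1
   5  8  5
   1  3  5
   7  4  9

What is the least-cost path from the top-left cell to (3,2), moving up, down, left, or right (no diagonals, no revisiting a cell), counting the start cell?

24

Cheapest: [0,0] -> [1,0] -> [2,0] -> [2,1] -> [3,1] -> [3,2]
  2 + 5 + 1 + 3 + 4 + 9 = 24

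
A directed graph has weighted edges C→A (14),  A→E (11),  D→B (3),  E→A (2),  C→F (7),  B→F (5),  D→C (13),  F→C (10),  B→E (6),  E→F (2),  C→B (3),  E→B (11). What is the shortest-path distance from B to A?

Routes from B to A:
B → F → C → A: 5 + 10 + 14 = 29
B → E → F → C → A: 6 + 2 + 10 + 14 = 32
B → E → A: 6 + 2 = 8
The minimum is 8.

8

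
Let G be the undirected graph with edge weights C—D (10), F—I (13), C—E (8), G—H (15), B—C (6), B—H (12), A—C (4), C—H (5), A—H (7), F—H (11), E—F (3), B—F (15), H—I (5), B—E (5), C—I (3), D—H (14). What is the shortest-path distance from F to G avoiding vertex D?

Checking several routes:
F→E→C→H→G: 3 + 8 + 5 + 15 = 31
F→H→G: 11 + 15 = 26
F→E→B→C→H→G: 3 + 5 + 6 + 5 + 15 = 34
F→I→H→G: 13 + 5 + 15 = 33
Best route has total 26.

26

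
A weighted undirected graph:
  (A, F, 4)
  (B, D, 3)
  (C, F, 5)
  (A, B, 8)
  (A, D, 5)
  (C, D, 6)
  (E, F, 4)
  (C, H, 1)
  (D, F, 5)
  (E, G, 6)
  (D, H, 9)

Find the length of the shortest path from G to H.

16

Checking several routes:
G → E → F → C → H: 6 + 4 + 5 + 1 = 16
G → E → F → A → D → C → H: 6 + 4 + 4 + 5 + 6 + 1 = 26
G → E → F → A → D → H: 6 + 4 + 4 + 5 + 9 = 28
G → E → F → D → H: 6 + 4 + 5 + 9 = 24
G → E → F → C → D → H: 6 + 4 + 5 + 6 + 9 = 30
G → E → F → D → C → H: 6 + 4 + 5 + 6 + 1 = 22
The minimum is 16.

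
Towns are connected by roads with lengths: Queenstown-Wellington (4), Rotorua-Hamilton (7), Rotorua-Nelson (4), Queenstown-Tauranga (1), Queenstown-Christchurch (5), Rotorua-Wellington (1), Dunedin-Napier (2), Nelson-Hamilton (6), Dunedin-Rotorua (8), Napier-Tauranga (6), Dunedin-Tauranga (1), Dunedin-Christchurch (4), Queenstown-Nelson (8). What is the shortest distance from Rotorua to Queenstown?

5

Some routes from Rotorua to Queenstown:
Rotorua→Nelson→Queenstown: 4 + 8 = 12
Rotorua→Dunedin→Christchurch→Queenstown: 8 + 4 + 5 = 17
Rotorua→Dunedin→Napier→Tauranga→Queenstown: 8 + 2 + 6 + 1 = 17
Rotorua→Dunedin→Tauranga→Queenstown: 8 + 1 + 1 = 10
Rotorua→Wellington→Queenstown: 1 + 4 = 5
The minimum is 5.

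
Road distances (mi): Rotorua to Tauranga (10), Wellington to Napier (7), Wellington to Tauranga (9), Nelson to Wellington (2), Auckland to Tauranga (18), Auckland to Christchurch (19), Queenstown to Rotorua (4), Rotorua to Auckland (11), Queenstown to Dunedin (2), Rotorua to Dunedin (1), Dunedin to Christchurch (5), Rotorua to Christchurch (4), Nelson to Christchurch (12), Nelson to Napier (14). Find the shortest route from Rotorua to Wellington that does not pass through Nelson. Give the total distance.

Comparing a few candidate routes:
Rotorua -> Tauranga -> Wellington: 10 + 9 = 19
Rotorua -> Auckland -> Tauranga -> Wellington: 11 + 18 + 9 = 38
Rotorua -> Christchurch -> Auckland -> Tauranga -> Wellington: 4 + 19 + 18 + 9 = 50
The minimum is 19 mi.

19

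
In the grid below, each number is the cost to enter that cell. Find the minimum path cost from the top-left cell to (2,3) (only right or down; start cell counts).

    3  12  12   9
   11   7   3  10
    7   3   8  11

Best path: r0c0 → r1c0 → r1c1 → r1c2 → r2c2 → r2c3
Cost: 3 + 11 + 7 + 3 + 8 + 11 = 43
(Top row then right column would cost 57.)

43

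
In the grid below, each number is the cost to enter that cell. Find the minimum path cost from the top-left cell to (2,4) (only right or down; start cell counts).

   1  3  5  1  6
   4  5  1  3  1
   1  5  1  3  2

16

Best path: r0c0→r0c1→r0c2→r0c3→r1c3→r1c4→r2c4
Cost: 1 + 3 + 5 + 1 + 3 + 1 + 2 = 16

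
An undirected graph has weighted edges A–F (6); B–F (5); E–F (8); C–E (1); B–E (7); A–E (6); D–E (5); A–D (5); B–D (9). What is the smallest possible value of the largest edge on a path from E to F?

6

Comparing a few candidate routes:
E-A-F: max(6, 6) = 6
E-B-F: max(7, 5) = 7
E-D-A-F: max(5, 5, 6) = 6
E-F: max(8) = 8
Best route has worst link 6.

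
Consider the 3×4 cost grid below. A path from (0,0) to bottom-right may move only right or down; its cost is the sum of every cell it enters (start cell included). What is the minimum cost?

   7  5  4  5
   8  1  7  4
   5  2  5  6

26

Take r0c0→r0c1→r1c1→r2c1→r2c2→r2c3 for a total of 7 + 5 + 1 + 2 + 5 + 6 = 26.
(Top row then right column would cost 31.)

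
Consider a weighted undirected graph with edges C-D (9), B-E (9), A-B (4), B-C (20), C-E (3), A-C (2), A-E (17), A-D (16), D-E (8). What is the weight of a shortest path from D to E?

8

Some routes from D to E:
D → C → E: 9 + 3 = 12
D → C → A → B → E: 9 + 2 + 4 + 9 = 24
D → E: 8
D → A → C → E: 16 + 2 + 3 = 21
Shortest: 8.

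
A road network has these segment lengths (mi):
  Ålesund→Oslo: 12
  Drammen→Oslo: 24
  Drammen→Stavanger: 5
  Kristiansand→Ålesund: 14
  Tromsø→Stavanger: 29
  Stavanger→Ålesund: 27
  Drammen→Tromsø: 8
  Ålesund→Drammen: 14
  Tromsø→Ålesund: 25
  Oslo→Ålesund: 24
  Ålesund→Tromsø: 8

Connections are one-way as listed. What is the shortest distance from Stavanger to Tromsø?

Candidate routes:
Stavanger - Ålesund - Drammen - Tromsø: 27 + 14 + 8 = 49
Stavanger - Ålesund - Tromsø: 27 + 8 = 35
The minimum is 35 mi.

35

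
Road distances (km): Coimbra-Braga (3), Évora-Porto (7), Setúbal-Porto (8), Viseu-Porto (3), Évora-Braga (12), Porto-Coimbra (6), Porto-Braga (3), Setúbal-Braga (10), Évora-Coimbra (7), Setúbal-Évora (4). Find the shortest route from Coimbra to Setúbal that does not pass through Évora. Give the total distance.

13

Checking several routes:
Coimbra→Porto→Setúbal: 6 + 8 = 14
Coimbra→Braga→Setúbal: 3 + 10 = 13
Coimbra→Braga→Porto→Setúbal: 3 + 3 + 8 = 14
The minimum is 13 km.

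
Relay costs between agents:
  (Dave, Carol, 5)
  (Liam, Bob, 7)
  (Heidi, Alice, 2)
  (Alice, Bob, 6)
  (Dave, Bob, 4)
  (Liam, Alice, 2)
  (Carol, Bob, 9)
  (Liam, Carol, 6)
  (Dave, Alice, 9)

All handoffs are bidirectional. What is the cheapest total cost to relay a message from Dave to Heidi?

A few of the Dave→Heidi routes:
Dave-Bob-Liam-Alice-Heidi: 4 + 7 + 2 + 2 = 15
Dave-Carol-Bob-Alice-Heidi: 5 + 9 + 6 + 2 = 22
Dave-Carol-Liam-Alice-Heidi: 5 + 6 + 2 + 2 = 15
Dave-Alice-Heidi: 9 + 2 = 11
Dave-Bob-Alice-Heidi: 4 + 6 + 2 = 12
Shortest: 11.

11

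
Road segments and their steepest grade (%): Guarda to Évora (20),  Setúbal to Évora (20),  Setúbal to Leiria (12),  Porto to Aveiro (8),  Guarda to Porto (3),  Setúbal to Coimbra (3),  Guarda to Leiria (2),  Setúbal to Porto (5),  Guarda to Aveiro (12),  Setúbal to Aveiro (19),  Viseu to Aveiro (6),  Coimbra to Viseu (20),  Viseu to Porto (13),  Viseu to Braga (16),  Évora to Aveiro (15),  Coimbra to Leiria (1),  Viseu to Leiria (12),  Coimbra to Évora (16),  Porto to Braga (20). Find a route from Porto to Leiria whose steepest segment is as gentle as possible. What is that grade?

3

Some routes from Porto to Leiria:
Porto - Aveiro - Viseu - Leiria: max(8, 6, 12) = 12
Porto - Guarda - Leiria: max(3, 2) = 3
Porto - Aveiro - Guarda - Leiria: max(8, 12, 2) = 12
Porto - Setúbal - Coimbra - Leiria: max(5, 3, 1) = 5
Best route has worst link 3%.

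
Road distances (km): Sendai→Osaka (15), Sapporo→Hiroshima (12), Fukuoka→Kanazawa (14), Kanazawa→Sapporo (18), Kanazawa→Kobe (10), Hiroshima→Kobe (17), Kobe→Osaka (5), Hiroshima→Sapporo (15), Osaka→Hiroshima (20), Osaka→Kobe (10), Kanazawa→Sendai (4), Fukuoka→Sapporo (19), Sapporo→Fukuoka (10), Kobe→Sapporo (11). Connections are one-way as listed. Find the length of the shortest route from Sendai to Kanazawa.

60

Routes from Sendai to Kanazawa:
Sendai -> Osaka -> Hiroshima -> Kobe -> Sapporo -> Fukuoka -> Kanazawa: 15 + 20 + 17 + 11 + 10 + 14 = 87
Sendai -> Osaka -> Kobe -> Sapporo -> Fukuoka -> Kanazawa: 15 + 10 + 11 + 10 + 14 = 60
Sendai -> Osaka -> Hiroshima -> Sapporo -> Fukuoka -> Kanazawa: 15 + 20 + 15 + 10 + 14 = 74
Best route has total 60 km.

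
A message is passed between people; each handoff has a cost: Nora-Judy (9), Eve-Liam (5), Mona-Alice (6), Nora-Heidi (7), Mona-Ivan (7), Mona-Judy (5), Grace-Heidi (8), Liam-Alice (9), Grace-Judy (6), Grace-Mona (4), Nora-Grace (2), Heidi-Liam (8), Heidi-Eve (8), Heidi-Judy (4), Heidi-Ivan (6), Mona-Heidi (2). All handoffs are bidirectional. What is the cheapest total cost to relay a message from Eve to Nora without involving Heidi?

26

Paths from Eve to Nora avoiding Heidi:
Eve - Liam - Alice - Mona - Judy - Grace - Nora: 5 + 9 + 6 + 5 + 6 + 2 = 33
Eve - Liam - Alice - Mona - Grace - Judy - Nora: 5 + 9 + 6 + 4 + 6 + 9 = 39
Eve - Liam - Alice - Mona - Grace - Nora: 5 + 9 + 6 + 4 + 2 = 26
Eve - Liam - Alice - Mona - Judy - Nora: 5 + 9 + 6 + 5 + 9 = 34
Best route has total 26.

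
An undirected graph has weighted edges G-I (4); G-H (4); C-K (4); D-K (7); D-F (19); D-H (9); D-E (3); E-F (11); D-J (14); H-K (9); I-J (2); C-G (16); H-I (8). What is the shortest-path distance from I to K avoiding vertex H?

Paths from I to K avoiding H:
I → G → C → K: 4 + 16 + 4 = 24
I → J → D → K: 2 + 14 + 7 = 23
Best route has total 23.

23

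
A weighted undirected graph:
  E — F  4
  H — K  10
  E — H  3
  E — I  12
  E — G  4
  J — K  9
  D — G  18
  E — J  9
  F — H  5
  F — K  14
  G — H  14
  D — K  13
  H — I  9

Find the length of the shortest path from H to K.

A few of the H→K routes:
H -> F -> K: 5 + 14 = 19
H -> F -> E -> J -> K: 5 + 4 + 9 + 9 = 27
H -> K: 10
H -> E -> F -> K: 3 + 4 + 14 = 21
H -> E -> J -> K: 3 + 9 + 9 = 21
The minimum is 10.

10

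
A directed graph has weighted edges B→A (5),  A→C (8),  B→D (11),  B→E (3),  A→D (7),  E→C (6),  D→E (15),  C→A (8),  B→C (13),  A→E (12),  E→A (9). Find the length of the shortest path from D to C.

21

Routes from D to C:
D→E→C: 15 + 6 = 21
D→E→A→C: 15 + 9 + 8 = 32
Shortest: 21.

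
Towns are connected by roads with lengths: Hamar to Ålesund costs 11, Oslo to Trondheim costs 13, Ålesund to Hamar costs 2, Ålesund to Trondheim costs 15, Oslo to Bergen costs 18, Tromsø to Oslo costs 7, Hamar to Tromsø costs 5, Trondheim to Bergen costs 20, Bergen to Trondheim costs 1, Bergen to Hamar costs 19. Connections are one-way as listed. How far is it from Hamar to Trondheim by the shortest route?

25

Paths from Hamar to Trondheim:
Hamar-Ålesund-Trondheim: 11 + 15 = 26
Hamar-Tromsø-Oslo-Bergen-Trondheim: 5 + 7 + 18 + 1 = 31
Hamar-Tromsø-Oslo-Trondheim: 5 + 7 + 13 = 25
The minimum is 25.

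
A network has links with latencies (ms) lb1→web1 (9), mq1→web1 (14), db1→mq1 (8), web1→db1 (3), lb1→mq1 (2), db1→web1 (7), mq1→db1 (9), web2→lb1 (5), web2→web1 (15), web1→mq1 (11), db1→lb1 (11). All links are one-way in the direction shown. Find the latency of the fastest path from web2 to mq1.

7

Some routes from web2 to mq1:
web2 - web1 - mq1: 15 + 11 = 26
web2 - lb1 - web1 - mq1: 5 + 9 + 11 = 25
web2 - lb1 - web1 - db1 - mq1: 5 + 9 + 3 + 8 = 25
web2 - lb1 - mq1: 5 + 2 = 7
The minimum is 7 ms.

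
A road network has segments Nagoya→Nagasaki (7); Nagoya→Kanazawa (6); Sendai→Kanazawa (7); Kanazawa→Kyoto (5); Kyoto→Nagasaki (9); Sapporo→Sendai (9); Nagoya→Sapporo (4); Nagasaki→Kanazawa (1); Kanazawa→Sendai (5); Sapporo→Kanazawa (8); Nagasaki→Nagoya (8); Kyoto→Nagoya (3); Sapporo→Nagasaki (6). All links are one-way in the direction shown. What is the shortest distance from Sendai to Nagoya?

15

Candidate routes:
Sendai-Kanazawa-Kyoto-Nagasaki-Nagoya: 7 + 5 + 9 + 8 = 29
Sendai-Kanazawa-Kyoto-Nagoya: 7 + 5 + 3 = 15
Best route has total 15 mi.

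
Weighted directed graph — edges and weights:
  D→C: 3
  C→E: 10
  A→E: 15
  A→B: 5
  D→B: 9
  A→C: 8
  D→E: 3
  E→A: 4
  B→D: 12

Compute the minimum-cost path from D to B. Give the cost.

9

Candidate routes:
D→E→A→B: 3 + 4 + 5 = 12
D→B: 9
D→C→E→A→B: 3 + 10 + 4 + 5 = 22
The minimum is 9.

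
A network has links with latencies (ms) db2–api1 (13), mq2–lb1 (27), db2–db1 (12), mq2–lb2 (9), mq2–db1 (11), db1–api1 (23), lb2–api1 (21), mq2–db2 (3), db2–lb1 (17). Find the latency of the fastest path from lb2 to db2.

12

Checking several routes:
lb2-mq2-db1-db2: 9 + 11 + 12 = 32
lb2-api1-db2: 21 + 13 = 34
lb2-mq2-db2: 9 + 3 = 12
lb2-mq2-lb1-db2: 9 + 27 + 17 = 53
Shortest: 12 ms.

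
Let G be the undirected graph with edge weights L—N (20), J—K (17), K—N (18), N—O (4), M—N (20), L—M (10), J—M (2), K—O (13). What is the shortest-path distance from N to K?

Routes from N to K:
N-O-K: 4 + 13 = 17
N-L-M-J-K: 20 + 10 + 2 + 17 = 49
N-M-J-K: 20 + 2 + 17 = 39
N-K: 18
Best route has total 17.

17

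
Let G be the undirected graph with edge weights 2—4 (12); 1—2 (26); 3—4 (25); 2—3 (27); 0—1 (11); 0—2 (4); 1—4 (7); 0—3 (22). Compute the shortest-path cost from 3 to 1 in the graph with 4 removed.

33

Paths from 3 to 1 avoiding 4:
3→0→1: 22 + 11 = 33
3→0→2→1: 22 + 4 + 26 = 52
3→2→0→1: 27 + 4 + 11 = 42
3→2→1: 27 + 26 = 53
Best route has total 33.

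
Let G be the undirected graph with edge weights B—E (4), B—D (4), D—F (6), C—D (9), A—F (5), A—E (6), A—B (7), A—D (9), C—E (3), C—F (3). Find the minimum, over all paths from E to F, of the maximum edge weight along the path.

Some routes from E to F:
E-B-D-F: max(4, 4, 6) = 6
E-C-F: max(3, 3) = 3
E-B-A-F: max(4, 7, 5) = 7
E-A-F: max(6, 5) = 6
E-A-B-D-F: max(6, 7, 4, 6) = 7
Best route has worst link 3.

3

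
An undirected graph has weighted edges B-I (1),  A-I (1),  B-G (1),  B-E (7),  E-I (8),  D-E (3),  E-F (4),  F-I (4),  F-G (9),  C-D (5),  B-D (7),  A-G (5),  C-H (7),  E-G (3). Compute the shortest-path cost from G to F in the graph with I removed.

Some routes from G to F avoiding I:
G→E→F: 3 + 4 = 7
G→F: 9
G→B→E→F: 1 + 7 + 4 = 12
The minimum is 7.

7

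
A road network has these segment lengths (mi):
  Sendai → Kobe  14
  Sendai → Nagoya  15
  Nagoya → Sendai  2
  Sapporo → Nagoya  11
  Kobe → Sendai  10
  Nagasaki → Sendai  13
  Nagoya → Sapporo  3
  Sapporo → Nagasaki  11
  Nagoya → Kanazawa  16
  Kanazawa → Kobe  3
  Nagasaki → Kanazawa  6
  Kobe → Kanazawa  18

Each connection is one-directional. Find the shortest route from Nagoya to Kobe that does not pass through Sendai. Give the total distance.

19

Candidate routes:
Nagoya -> Sapporo -> Nagasaki -> Kanazawa -> Kobe: 3 + 11 + 6 + 3 = 23
Nagoya -> Kanazawa -> Kobe: 16 + 3 = 19
The minimum is 19 mi.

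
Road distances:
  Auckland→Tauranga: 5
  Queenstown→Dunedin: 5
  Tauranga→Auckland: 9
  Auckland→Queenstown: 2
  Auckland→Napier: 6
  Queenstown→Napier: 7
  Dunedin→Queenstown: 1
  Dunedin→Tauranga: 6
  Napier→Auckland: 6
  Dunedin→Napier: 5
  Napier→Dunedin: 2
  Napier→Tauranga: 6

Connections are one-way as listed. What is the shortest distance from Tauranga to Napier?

15

Routes from Tauranga to Napier:
Tauranga - Auckland - Queenstown - Dunedin - Napier: 9 + 2 + 5 + 5 = 21
Tauranga - Auckland - Queenstown - Napier: 9 + 2 + 7 = 18
Tauranga - Auckland - Napier: 9 + 6 = 15
Shortest: 15.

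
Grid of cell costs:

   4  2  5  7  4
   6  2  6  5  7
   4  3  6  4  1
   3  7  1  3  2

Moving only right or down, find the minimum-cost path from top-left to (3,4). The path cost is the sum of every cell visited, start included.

23

One optimal route is r0c0→r0c1→r1c1→r2c1→r2c2→r3c2→r3c3→r3c4.
Its cost is 4 + 2 + 2 + 3 + 6 + 1 + 3 + 2 = 23.
For comparison, the top-then-right route costs 32.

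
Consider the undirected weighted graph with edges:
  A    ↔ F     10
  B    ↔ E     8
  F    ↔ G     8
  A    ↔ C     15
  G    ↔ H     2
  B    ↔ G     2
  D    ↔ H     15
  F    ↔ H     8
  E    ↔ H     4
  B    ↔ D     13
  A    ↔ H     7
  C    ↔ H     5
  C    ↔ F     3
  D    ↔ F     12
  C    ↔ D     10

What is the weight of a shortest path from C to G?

7

Checking several routes:
C→F→H→G: 3 + 8 + 2 = 13
C→F→G: 3 + 8 = 11
C→H→E→B→G: 5 + 4 + 8 + 2 = 19
C→H→G: 5 + 2 = 7
Best route has total 7.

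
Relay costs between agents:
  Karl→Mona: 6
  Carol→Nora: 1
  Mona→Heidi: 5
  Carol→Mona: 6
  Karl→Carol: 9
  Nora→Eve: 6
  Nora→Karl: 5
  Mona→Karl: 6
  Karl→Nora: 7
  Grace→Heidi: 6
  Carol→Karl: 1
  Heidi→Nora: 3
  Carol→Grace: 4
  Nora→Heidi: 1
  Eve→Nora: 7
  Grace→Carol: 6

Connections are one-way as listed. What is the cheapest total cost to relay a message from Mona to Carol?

15

Routes from Mona to Carol:
Mona - Karl - Carol: 6 + 9 = 15
Mona - Heidi - Nora - Karl - Carol: 5 + 3 + 5 + 9 = 22
The minimum is 15.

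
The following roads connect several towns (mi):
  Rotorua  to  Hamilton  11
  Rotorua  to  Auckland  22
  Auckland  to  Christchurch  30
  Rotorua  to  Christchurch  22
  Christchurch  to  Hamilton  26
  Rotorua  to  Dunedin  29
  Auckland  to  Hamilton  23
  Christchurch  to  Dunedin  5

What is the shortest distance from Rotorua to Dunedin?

Candidate routes:
Rotorua-Dunedin: 29
Rotorua-Hamilton-Christchurch-Dunedin: 11 + 26 + 5 = 42
Rotorua-Auckland-Christchurch-Dunedin: 22 + 30 + 5 = 57
Rotorua-Hamilton-Auckland-Christchurch-Dunedin: 11 + 23 + 30 + 5 = 69
Rotorua-Auckland-Hamilton-Christchurch-Dunedin: 22 + 23 + 26 + 5 = 76
Rotorua-Christchurch-Dunedin: 22 + 5 = 27
The minimum is 27 mi.

27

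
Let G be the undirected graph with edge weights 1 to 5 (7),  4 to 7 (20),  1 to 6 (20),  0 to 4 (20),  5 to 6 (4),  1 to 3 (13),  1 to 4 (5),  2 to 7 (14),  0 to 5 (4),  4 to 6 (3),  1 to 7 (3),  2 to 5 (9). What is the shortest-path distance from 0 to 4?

11

Some routes from 0 to 4:
0 -> 4: 20
0 -> 5 -> 6 -> 4: 4 + 4 + 3 = 11
0 -> 5 -> 1 -> 4: 4 + 7 + 5 = 16
The minimum is 11.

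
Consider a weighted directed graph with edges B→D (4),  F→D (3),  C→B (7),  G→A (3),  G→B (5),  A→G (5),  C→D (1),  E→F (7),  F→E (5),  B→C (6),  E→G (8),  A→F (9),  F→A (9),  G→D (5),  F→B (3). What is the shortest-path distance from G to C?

Routes from G to C:
G - A - F - B - C: 3 + 9 + 3 + 6 = 21
G - B - C: 5 + 6 = 11
Best route has total 11.

11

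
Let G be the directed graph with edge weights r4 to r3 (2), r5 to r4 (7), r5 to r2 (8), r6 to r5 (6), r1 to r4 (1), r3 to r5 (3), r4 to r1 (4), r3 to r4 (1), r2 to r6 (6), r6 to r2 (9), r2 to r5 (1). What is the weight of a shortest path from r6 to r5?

6

Paths from r6 to r5:
r6 -> r5: 6
r6 -> r2 -> r5: 9 + 1 = 10
Shortest: 6.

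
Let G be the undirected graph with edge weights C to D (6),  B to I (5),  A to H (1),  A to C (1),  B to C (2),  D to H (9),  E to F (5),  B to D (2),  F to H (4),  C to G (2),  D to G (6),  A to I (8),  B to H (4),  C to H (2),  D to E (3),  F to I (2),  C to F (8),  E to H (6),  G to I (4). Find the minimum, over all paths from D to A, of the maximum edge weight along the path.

A few of the D→A routes:
D-B-C-G-I-F-H-A: max(2, 2, 2, 4, 2, 4, 1) = 4
D-B-C-A: max(2, 2, 1) = 2
D-B-C-H-A: max(2, 2, 2, 1) = 2
Best route has worst link 2.

2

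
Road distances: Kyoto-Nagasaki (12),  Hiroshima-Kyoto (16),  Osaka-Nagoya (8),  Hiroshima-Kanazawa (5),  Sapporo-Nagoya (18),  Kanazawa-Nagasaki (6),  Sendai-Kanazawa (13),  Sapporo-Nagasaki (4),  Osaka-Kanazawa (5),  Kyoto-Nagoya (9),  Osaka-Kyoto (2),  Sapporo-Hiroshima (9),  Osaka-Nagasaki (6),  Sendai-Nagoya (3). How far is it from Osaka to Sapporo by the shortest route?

10

Some routes from Osaka to Sapporo:
Osaka→Kanazawa→Hiroshima→Sapporo: 5 + 5 + 9 = 19
Osaka→Kyoto→Nagasaki→Sapporo: 2 + 12 + 4 = 18
Osaka→Nagasaki→Kanazawa→Hiroshima→Sapporo: 6 + 6 + 5 + 9 = 26
Osaka→Nagasaki→Sapporo: 6 + 4 = 10
Osaka→Kanazawa→Nagasaki→Sapporo: 5 + 6 + 4 = 15
Best route has total 10.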